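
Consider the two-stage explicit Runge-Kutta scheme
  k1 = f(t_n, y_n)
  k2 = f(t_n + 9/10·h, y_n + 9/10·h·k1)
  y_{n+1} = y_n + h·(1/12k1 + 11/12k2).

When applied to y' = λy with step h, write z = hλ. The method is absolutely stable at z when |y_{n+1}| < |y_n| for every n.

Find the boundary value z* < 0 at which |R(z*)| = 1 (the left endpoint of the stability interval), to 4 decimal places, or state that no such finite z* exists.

Test eqn y'=λy, z=hλ:
  k1=λy_n ⇒ h·k1=z·y_n;  k2=λ(1+9/10z)y_n ⇒ h·k2=z(1+9/10z)y_n
  y_{n+1}/y_n = 1 + 1/12z + 11/12z(1+9/10z) = 1 + z + 33/40z²
  Hence R(z) = 1 + z + 33/40z².

Need |R(x)|<1, x<0.
x=-1.05: |R|=0.8596
R=1: x+33/40x²=0 ⇒ x=−40/33=-1.2121; min R=1−1/(4·33/40)=0.6970>−1
Confirm numerically:
  x=-0.738: |R|=0.71133 <1
  x=-0.671: |R|=0.70045 <1
  x=-0.648: |R|=0.69842 <1
  x=-0.527: |R|=0.70213 <1
  x=-1.363: |R|=1.16966 >1
  x=-1.326: |R|=1.12458 >1
So |R|<1 on (-1.2121, 0).

left endpoint -1.2121.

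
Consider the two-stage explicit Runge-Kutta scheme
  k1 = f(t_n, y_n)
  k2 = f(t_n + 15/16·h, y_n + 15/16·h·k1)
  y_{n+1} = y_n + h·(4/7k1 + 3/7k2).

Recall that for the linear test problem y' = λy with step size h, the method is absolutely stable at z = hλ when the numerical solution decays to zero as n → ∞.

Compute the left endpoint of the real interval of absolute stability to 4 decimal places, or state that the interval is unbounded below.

On y'=λy, z=hλ:
  k1=λy_n ⇒ h·k1=z·y_n;  k2=λ(1+15/16z)y_n ⇒ h·k2=z(1+15/16z)y_n
  y_{n+1}/y_n = 1 + 4/7z + 3/7z(1+15/16z) = 1 + z + 45/112z²
  so R(z) = 1 + z + 45/112z².

Need |R(x)|<1, x<0.
x=-1.68: |R|=0.4540
R=1: x+45/112x²=0 ⇒ x=−112/45=-2.4889; min R=1−1/(4·45/112)=0.3778>−1
Confirm numerically:
  x=-2.451: |R|=0.96269 <1
  x=-2.308: |R|=0.83226 <1
  x=-1.428: |R|=0.39131 <1
  x=-1.230: |R|=0.37786 <1
  x=-3.060: |R|=1.70216 >1
  x=-3.015: |R|=1.63732 >1
  x=-2.675: |R|=1.20003 >1
So |R|<1 on (-2.4889, 0).

z* = -2.4889.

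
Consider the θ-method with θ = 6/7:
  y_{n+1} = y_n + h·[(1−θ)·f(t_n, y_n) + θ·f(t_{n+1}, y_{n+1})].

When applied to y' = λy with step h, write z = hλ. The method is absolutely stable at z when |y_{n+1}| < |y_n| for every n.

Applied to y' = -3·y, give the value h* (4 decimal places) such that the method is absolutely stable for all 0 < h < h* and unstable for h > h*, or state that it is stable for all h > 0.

Set f=λy, z=hλ:
  y_{n+1} = y_n + z·[1/7·y_n + 6/7·y_{n+1}] ⇒ (1 − 6/7z)y_{n+1} = (1 + 1/7z)y_n
  ⇒ R(z) = (1 + 1/7z)/(1 − 6/7z).

Need |R(x)|<1, x<0.
x=-1.43: |R|=0.3575
x=-2: |R|=0.2632
x=-10: |R|=0.0448
x=-100: |R|=0.1532
θ=6/7≥1/2 ⇒ |1+1/7x|<|1−6/7x| ∀x<0 ⇒ stable on all of ℝ⁻.

interval (−∞, 0). Any h>0 works for λ=-3.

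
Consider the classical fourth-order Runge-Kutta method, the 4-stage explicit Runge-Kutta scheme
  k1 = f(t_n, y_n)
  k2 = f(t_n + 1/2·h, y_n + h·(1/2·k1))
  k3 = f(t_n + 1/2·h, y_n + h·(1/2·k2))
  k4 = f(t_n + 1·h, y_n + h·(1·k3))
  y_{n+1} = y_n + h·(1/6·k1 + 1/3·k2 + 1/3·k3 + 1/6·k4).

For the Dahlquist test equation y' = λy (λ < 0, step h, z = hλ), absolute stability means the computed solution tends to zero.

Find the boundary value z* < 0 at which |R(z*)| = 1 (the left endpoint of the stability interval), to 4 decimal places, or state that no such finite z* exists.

z* = -2.7853.

On y'=λy, z=hλ:
  order 4, 4-stage ⇒ R(z)=1+z+z^2/2+z^3/6+z^4/24
  (e.g. R(-0.48)=0.61898, |R|=0.61898)

Boundary: |R(x)|=1, x<0.
x=-0.48: |R|=0.6190
|R(-1.74)|=0.2777 |R(-0.91)|=0.4070 |R(-0.79)|=0.4561
Bisect:
  x_lo=-3.5926 |R|=3.0735  x_hi=-0.2855 |R|=0.7516
  mid=-1.93904 |R|=0.31483 →hi
  mid=-2.76580 |R|=0.97100 →hi
  mid=-3.17918 |R|=1.77545 →lo
  mid=-2.97249 |R|=1.32092 →lo
  mid=-2.86914 |R|=1.13396 →lo
  mid=-2.81747 |R|=1.04961 →lo
  mid=-2.79164 |R|=1.00960 →lo
  mid=-2.77872 |R|=0.99013 →hi
  mid=-2.78518 |R|=0.99982 →hi
  ...
  [-2.78538,-2.78518] ⇒ x*=-2.7853
Stable set (-2.7853, 0).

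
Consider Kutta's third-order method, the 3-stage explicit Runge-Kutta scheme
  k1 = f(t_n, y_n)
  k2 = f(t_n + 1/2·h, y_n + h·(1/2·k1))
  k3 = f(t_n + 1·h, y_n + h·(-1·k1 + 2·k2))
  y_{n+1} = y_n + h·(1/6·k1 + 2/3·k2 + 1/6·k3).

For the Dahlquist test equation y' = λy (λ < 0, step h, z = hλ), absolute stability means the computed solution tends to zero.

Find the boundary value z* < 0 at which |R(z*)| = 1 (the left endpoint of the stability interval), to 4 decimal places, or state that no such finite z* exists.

Set f=λy, z=hλ:
  order 3, 3-stage ⇒ R(z)=1+z+z^2/2+z^3/6
  (e.g. R(-1.01)=0.32833, |R|=0.32833)

Solve |R(x)|<1 on ℝ⁻.
x=-1.01: |R|=0.3283
|R(-1.48)|=0.0749 |R(-1.12)|=0.2730 |R(-0.8)|=0.4347
Bisect:
  x_lo=-2.8506 |R|=1.6483  x_hi=-0.0687 |R|=0.9336
  mid=-1.45968 |R|=0.08731 →hi
  mid=-2.15515 |R|=0.50114 →hi
  mid=-2.50288 |R|=0.98386 →hi
  mid=-2.67675 |R|=1.29074 →lo
  mid=-2.58982 |R|=1.13129 →lo
  mid=-2.54635 |R|=1.05612 →lo
  mid=-2.52462 |R|=1.01963 →lo
  mid=-2.51375 |R|=1.00166 →lo
  mid=-2.50832 |R|=0.99274 →hi
  ...
  [-2.51290,-2.51273] ⇒ x*=-2.5127
So |R|<1 on (-2.5127, 0).

left endpoint -2.5127.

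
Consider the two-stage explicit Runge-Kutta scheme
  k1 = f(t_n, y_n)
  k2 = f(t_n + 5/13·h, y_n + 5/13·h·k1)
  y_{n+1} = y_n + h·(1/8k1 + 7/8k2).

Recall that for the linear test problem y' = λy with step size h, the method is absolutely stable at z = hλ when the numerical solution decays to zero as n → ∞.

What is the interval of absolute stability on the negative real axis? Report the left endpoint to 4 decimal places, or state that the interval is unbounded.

On y'=λy, z=hλ:
  k1=λy_n ⇒ h·k1=z·y_n;  k2=λ(1+5/13z)y_n ⇒ h·k2=z(1+5/13z)y_n
  y_{n+1}/y_n = 1 + 1/8z + 7/8z(1+5/13z) = 1 + z + 35/104z²
  ⇒ R(z) = 1 + z + 35/104z².

Find x<0 with |R(x)|<1.
x=-0.45: |R|=0.6181
R=1: x+35/104x²=0 ⇒ x=−104/35=-2.9714; min R=1−1/(4·35/104)=0.2571>−1
Confirm numerically:
  x=-2.308: |R|=0.48469 <1
  x=-2.123: |R|=0.39382 <1
  x=-1.199: |R|=0.28481 <1
  x=-3.566: |R|=1.71354 >1
  x=-3.561: |R|=1.70655 >1
  x=-3.419: |R|=1.51499 >1
Stable set (-2.9714, 0).

(-2.9714, 0).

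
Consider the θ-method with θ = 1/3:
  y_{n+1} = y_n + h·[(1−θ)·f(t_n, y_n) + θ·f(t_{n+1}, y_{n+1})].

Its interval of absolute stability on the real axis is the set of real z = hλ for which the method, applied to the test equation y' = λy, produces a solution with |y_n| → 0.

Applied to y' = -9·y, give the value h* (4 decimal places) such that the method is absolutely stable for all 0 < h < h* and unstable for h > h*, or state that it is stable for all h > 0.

(-6.0000,0); λ=-9 ⇒ h* = (6)/9 = 0.6667.

On y'=λy, z=hλ:
  y_{n+1} = y_n + z·[2/3·y_n + 1/3·y_{n+1}] ⇒ (1 − 1/3z)y_{n+1} = (1 + 2/3z)y_n
  R(z) = (1 + 2/3z)/(1 − 1/3z).

Find x<0 with |R(x)|<1.
x=-1.39: |R|=0.0501
R=−1: 1+2/3x = −1+1/3x ⇒ -1/3x=2 ⇒ x=2/(-1/3)=-6.0000
Confirm numerically:
  x=-5.133: |R|=0.89340 <1
  x=-4.016: |R|=0.71722 <1
  x=-3.076: |R|=0.51876 <1
  x=-2.517: |R|=0.36868 <1
  x=-6.517: |R|=1.05432 >1
  x=-6.418: |R|=1.04438 >1
So |R|<1 on (-6.0000, 0).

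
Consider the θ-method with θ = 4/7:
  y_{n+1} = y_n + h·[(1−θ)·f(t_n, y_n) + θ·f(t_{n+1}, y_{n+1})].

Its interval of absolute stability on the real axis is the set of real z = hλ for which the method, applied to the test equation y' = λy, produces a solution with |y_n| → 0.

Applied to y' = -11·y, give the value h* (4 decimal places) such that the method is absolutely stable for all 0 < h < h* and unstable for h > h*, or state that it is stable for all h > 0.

With y'=λy (z=hλ):
  y_{n+1} = y_n + z·[3/7·y_n + 4/7·y_{n+1}] ⇒ (1 − 4/7z)y_{n+1} = (1 + 3/7z)y_n
  so R(z) = (1 + 3/7z)/(1 − 4/7z).

Boundary: |R(x)|=1, x<0.
x=-0.83: |R|=0.4370
x=-2: |R|=0.0667
x=-10: |R|=0.4894
x=-100: |R|=0.7199
θ=4/7≥1/2 ⇒ |1+3/7x|<|1−4/7x| ∀x<0 ⇒ unbounded interval.

interval (−∞, 0). Any h>0 works for λ=-11.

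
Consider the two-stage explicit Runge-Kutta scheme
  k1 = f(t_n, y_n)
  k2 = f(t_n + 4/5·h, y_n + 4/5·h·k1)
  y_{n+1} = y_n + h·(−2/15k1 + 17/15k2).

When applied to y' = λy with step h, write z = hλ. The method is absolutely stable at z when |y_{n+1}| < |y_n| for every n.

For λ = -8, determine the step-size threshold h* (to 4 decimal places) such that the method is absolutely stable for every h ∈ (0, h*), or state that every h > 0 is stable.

Test eqn y'=λy, z=hλ:
  k1=λy_n ⇒ h·k1=z·y_n;  k2=λ(1+4/5z)y_n ⇒ h·k2=z(1+4/5z)y_n
  y_{n+1}/y_n = 1 − 2/15z + 17/15z(1+4/5z) = 1 + z + 68/75z²
  so R(z) = 1 + z + 68/75z².

Boundary: |R(x)|=1, x<0.
x=-0.47: |R|=0.7303
R=1: x+68/75x²=0 ⇒ x=−75/68=-1.1029; min R=1−1/(4·68/75)=0.7243>−1
Confirm numerically:
  x=-0.977: |R|=0.88844 <1
  x=-0.604: |R|=0.72677 <1
  x=-0.523: |R|=0.72500 <1
  x=-1.620: |R|=1.75946 >1
  x=-1.499: |R|=1.53828 >1
  x=-1.244: |R|=1.15910 >1
Interval (-1.1029, 0).

(-1.1029,0); λ=-8 ⇒ h* = (75/68)/8 = 0.1379.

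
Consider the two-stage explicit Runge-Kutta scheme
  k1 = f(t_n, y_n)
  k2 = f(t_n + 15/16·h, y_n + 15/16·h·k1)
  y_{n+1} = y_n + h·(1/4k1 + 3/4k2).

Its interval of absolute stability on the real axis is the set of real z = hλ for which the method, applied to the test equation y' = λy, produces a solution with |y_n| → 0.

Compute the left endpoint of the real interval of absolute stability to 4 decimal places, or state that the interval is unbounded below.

left endpoint -1.4222.

Set f=λy, z=hλ:
  k1=λy_n ⇒ h·k1=z·y_n;  k2=λ(1+15/16z)y_n ⇒ h·k2=z(1+15/16z)y_n
  y_{n+1}/y_n = 1 + 1/4z + 3/4z(1+15/16z) = 1 + z + 45/64z²
  ⇒ R(z) = 1 + z + 45/64z².

Need |R(x)|<1, x<0.
x=-1.04: |R|=0.7205
R=1: x+45/64x²=0 ⇒ x=−64/45=-1.4222; min R=1−1/(4·45/64)=0.6444>−1
Confirm numerically:
  x=-1.394: |R|=0.97234 <1
  x=-1.069: |R|=0.73450 <1
  x=-0.760: |R|=0.64613 <1
  x=-2.021: |R|=1.85087 >1
  x=-1.838: |R|=1.53733 >1
  x=-1.577: |R|=1.17162 >1
Interval (-1.4222, 0).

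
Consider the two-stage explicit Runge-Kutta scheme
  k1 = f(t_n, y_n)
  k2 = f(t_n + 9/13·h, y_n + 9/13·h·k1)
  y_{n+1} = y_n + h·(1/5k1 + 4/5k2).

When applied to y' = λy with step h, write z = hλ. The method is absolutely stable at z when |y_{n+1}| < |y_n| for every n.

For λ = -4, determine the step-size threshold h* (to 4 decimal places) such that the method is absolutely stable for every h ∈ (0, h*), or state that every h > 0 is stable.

On y'=λy, z=hλ:
  k1=λy_n ⇒ h·k1=z·y_n;  k2=λ(1+9/13z)y_n ⇒ h·k2=z(1+9/13z)y_n
  y_{n+1}/y_n = 1 + 1/5z + 4/5z(1+9/13z) = 1 + z + 36/65z²
  ⇒ R(z) = 1 + z + 36/65z².

Boundary: |R(x)|=1, x<0.
x=-0.34: |R|=0.7240
R=1: x+36/65x²=0 ⇒ x=−65/36=-1.8056; min R=1−1/(4·36/65)=0.5486>−1
Confirm numerically:
  x=-1.615: |R|=0.82956 <1
  x=-1.046: |R|=0.55997 <1
  x=-1.043: |R|=0.55950 <1
  x=-0.884: |R|=0.54881 <1
  x=-2.291: |R|=1.61596 >1
  x=-2.173: |R|=1.44222 >1
  x=-2.109: |R|=1.35444 >1
Interval (-1.8056, 0).

(-1.8056,0); λ=-4 ⇒ h* = (65/36)/4 = 0.4514.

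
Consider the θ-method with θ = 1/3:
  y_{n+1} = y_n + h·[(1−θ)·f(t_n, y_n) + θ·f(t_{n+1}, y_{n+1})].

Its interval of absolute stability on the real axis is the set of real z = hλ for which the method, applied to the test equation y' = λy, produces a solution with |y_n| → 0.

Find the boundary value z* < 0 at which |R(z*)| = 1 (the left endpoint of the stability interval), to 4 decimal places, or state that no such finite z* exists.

With y'=λy (z=hλ):
  y_{n+1} = y_n + z·[2/3·y_n + 1/3·y_{n+1}] ⇒ (1 − 1/3z)y_{n+1} = (1 + 2/3z)y_n
  Hence R(z) = (1 + 2/3z)/(1 − 1/3z).

Need |R(x)|<1, x<0.
x=-1.4: |R|=0.0455
R=−1: 1+2/3x = −1+1/3x ⇒ -1/3x=2 ⇒ x=2/(-1/3)=-6.0000
Confirm numerically:
  x=-5.014: |R|=0.87697 <1
  x=-4.175: |R|=0.74564 <1
  x=-3.093: |R|=0.52290 <1
  x=-6.398: |R|=1.04235 >1
  x=-6.372: |R|=1.03969 >1
  x=-6.168: |R|=1.01832 >1
Interval (-6.0000, 0).

z* = -6.0000.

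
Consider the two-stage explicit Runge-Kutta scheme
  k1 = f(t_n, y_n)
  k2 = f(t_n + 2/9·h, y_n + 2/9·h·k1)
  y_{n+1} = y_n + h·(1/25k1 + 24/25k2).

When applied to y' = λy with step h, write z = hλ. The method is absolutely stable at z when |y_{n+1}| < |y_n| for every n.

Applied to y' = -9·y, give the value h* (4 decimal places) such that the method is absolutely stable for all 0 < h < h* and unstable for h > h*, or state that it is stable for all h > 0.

Set f=λy, z=hλ:
  k1=λy_n ⇒ h·k1=z·y_n;  k2=λ(1+2/9z)y_n ⇒ h·k2=z(1+2/9z)y_n
  y_{n+1}/y_n = 1 + 1/25z + 24/25z(1+2/9z) = 1 + z + 16/75z²
  Hence R(z) = 1 + z + 16/75z².

Boundary: |R(x)|=1, x<0.
x=-1.06: |R|=0.1797
R=1: x+16/75x²=0 ⇒ x=−75/16=-4.6875; min R=1−1/(4·16/75)=-0.1719>−1
Confirm numerically:
  x=-3.870: |R|=0.32507 <1
  x=-3.829: |R|=0.29873 <1
  x=-2.558: |R|=0.16208 <1
  x=-5.106: |R|=1.45586 >1
  x=-4.940: |R|=1.26610 >1
  x=-4.849: |R|=1.16706 >1
Interval (-4.6875, 0).

(-4.6875,0); λ=-9 ⇒ h* = (75/16)/9 = 0.5208.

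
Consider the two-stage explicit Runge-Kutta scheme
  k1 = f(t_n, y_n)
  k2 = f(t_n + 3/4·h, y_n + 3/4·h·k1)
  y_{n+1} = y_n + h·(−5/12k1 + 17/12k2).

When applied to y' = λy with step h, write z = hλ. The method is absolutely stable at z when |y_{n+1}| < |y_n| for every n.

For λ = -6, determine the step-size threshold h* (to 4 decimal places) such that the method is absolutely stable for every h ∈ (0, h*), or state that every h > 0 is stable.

Test eqn y'=λy, z=hλ:
  k1=λy_n ⇒ h·k1=z·y_n;  k2=λ(1+3/4z)y_n ⇒ h·k2=z(1+3/4z)y_n
  y_{n+1}/y_n = 1 − 5/12z + 17/12z(1+3/4z) = 1 + z + 17/16z²
  ⇒ R(z) = 1 + z + 17/16z².

Find x<0 with |R(x)|<1.
x=-0.51: |R|=0.7664
R=1: x+17/16x²=0 ⇒ x=−16/17=-0.9412; min R=1−1/(4·17/16)=0.7647>−1
Confirm numerically:
  x=-0.854: |R|=0.92090 <1
  x=-0.775: |R|=0.86316 <1
  x=-0.557: |R|=0.77264 <1
  x=-0.424: |R|=0.76701 <1
  x=-1.388: |R|=1.65895 >1
  x=-1.186: |R|=1.30851 >1
  x=-1.165: |R|=1.27705 >1
Stable set (-0.9412, 0).

(-0.9412,0); λ=-6 ⇒ h* = (16/17)/6 = 0.1569.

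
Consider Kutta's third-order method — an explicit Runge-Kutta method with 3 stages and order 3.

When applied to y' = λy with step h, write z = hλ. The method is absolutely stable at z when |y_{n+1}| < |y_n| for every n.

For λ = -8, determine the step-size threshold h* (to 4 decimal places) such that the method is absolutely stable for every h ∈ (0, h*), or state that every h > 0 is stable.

Test eqn y'=λy, z=hλ:
  order 3, 3-stage ⇒ R(z)=1+z+z^2/2+z^3/6
  (e.g. R(-0.48)=0.61677, |R|=0.61677)

Find x<0 with |R(x)|<1.
x=-0.48: |R|=0.6168
|R(-2.89)|=1.7369 |R(-2.33)|=0.7238 |R(-1.6)|=0.0027
Bisect:
  x_lo=-3.0689 |R|=2.1772  x_hi=-0.1681 |R|=0.8452
  mid=-1.61853 |R|=0.01537 →hi
  mid=-2.34373 |R|=0.74291 →hi
  mid=-2.70634 |R|=1.34786 →lo
  mid=-2.52503 |R|=1.02032 →lo
  mid=-2.43438 |R|=0.87572 →hi
  mid=-2.47971 |R|=0.94650 →hi
  mid=-2.50237 |R|=0.98302 →hi
  mid=-2.51370 |R|=1.00157 →lo
  mid=-2.50804 |R|=0.99228 →hi
  mid=-2.51087 |R|=0.99692 →hi
  ...
  [-2.51282,-2.51264] ⇒ x*=-2.5127
Interval (-2.5127, 0).

(-2.5127,0); λ=-8 ⇒ h* = 0.3141.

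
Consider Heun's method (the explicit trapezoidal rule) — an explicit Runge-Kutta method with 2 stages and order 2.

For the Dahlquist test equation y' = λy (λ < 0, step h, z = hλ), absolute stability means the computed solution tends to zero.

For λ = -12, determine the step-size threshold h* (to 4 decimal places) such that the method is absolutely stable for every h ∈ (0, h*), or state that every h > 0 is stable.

Set f=λy, z=hλ:
  order 2, 2-stage ⇒ R(z)=1+z+z^2/2
  (e.g. R(-0.62)=0.57220, |R|=0.57220)

Need |R(x)|<1, x<0.
x=-0.62: |R|=0.5722
|R(-1.91)|=0.9140 |R(-1.89)|=0.8960 |R(-1.16)|=0.5128
Bisect:
  x_lo=-2.5237 |R|=1.6609  x_hi=-0.1691 |R|=0.8452
  mid=-1.34641 |R|=0.56000 →hi
  mid=-1.93508 |R|=0.93719 →hi
  mid=-2.22942 |R|=1.25573 →lo
  mid=-2.08225 |R|=1.08563 →lo
  mid=-2.00866 |R|=1.00870 →lo
  mid=-1.97187 |R|=0.97227 →hi
  mid=-1.99027 |R|=0.99032 →hi
  mid=-1.99947 |R|=0.99947 →hi
  mid=-2.00407 |R|=1.00407 →lo
  mid=-2.00177 |R|=1.00177 →lo
  ...
  [-2.00004,-1.99990] ⇒ x*=-2.0000
So |R|<1 on (-2.0000, 0).

(-2.0000,0); λ=-12 ⇒ h* = 0.1667.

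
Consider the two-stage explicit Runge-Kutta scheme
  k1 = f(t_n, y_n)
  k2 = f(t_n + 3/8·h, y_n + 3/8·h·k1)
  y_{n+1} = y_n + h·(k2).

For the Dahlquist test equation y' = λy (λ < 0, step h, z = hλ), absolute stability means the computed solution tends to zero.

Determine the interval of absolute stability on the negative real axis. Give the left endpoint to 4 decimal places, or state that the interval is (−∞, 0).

z∈(-2.6667,0).

Set f=λy, z=hλ:
  k1=λy_n ⇒ h·k1=z·y_n;  k2=λ(1+3/8z)y_n ⇒ h·k2=z(1+3/8z)y_n
  y_{n+1}/y_n = 1 + z(1+3/8z) = 1 + z + 3/8z²
  so R(z) = 1 + z + 3/8z².

Boundary: |R(x)|=1, x<0.
x=-0.78: |R|=0.4481
R=1: x+3/8x²=0 ⇒ x=−8/3=-2.6667; min R=1−1/(4·3/8)=0.3333>−1
Confirm numerically:
  x=-2.273: |R|=0.66445 <1
  x=-1.949: |R|=0.47548 <1
  x=-1.732: |R|=0.39293 <1
  x=-1.141: |R|=0.34721 <1
  x=-3.107: |R|=1.51304 >1
  x=-2.996: |R|=1.37001 >1
  x=-2.952: |R|=1.31586 >1
Stable set (-2.6667, 0).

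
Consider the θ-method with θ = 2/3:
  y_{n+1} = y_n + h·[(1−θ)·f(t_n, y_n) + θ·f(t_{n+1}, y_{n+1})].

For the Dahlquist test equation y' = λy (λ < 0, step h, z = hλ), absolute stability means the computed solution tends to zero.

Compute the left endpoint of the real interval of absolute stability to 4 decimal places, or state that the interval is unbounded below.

(−∞, 0) — no finite endpoint.

Test eqn y'=λy, z=hλ:
  y_{n+1} = y_n + z·[1/3·y_n + 2/3·y_{n+1}] ⇒ (1 − 2/3z)y_{n+1} = (1 + 1/3z)y_n
  ⇒ R(z) = (1 + 1/3z)/(1 − 2/3z).

Need |R(x)|<1, x<0.
x=-0.37: |R|=0.7032
x=-2: |R|=0.1429
x=-10: |R|=0.3043
x=-100: |R|=0.4778
θ=2/3≥1/2 ⇒ |1+1/3x|<|1−2/3x| ∀x<0 ⇒ stable on all of ℝ⁻.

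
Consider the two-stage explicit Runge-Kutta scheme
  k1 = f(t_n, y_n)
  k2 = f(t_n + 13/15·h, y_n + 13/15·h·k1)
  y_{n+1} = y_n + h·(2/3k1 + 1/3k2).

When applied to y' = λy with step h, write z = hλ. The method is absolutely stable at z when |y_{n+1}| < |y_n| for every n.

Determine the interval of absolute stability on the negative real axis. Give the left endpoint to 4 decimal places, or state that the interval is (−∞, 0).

On y'=λy, z=hλ:
  k1=λy_n ⇒ h·k1=z·y_n;  k2=λ(1+13/15z)y_n ⇒ h·k2=z(1+13/15z)y_n
  y_{n+1}/y_n = 1 + 2/3z + 1/3z(1+13/15z) = 1 + z + 13/45z²
  ⇒ R(z) = 1 + z + 13/45z².

Need |R(x)|<1, x<0.
x=-1.41: |R|=0.1643
R=1: x+13/45x²=0 ⇒ x=−45/13=-3.4615; min R=1−1/(4·13/45)=0.1346>−1
Confirm numerically:
  x=-2.469: |R|=0.29206 <1
  x=-2.137: |R|=0.18229 <1
  x=-2.008: |R|=0.15682 <1
  x=-1.925: |R|=0.14551 <1
  x=-3.959: |R|=1.56895 >1
  x=-3.861: |R|=1.44556 >1
  x=-3.566: |R|=1.10761 >1
So |R|<1 on (-3.4615, 0).

(-3.4615, 0).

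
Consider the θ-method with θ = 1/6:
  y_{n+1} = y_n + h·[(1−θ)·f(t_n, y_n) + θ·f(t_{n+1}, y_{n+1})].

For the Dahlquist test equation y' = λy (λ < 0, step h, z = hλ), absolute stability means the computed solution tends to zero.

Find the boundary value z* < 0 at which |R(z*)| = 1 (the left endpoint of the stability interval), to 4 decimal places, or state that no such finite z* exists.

On y'=λy, z=hλ:
  y_{n+1} = y_n + z·[5/6·y_n + 1/6·y_{n+1}] ⇒ (1 − 1/6z)y_{n+1} = (1 + 5/6z)y_n
  Hence R(z) = (1 + 5/6z)/(1 − 1/6z).

Find x<0 with |R(x)|<1.
x=-0.89: |R|=0.2250
R=−1: 1+5/6x = −1+1/6x ⇒ -2/3x=2 ⇒ x=2/(-2/3)=-3.0000
Confirm numerically:
  x=-2.710: |R|=0.86682 <1
  x=-2.688: |R|=0.85635 <1
  x=-2.446: |R|=0.73763 <1
  x=-3.519: |R|=1.21809 >1
  x=-3.252: |R|=1.10895 >1
Interval (-3.0000, 0).

left endpoint -3.0000.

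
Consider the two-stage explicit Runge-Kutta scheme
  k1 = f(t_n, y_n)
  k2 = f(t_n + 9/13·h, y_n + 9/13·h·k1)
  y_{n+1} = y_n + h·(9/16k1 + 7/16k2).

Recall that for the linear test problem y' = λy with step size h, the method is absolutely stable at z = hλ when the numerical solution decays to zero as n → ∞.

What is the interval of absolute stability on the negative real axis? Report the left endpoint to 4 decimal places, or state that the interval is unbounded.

(-3.3016, 0).

With y'=λy (z=hλ):
  k1=λy_n ⇒ h·k1=z·y_n;  k2=λ(1+9/13z)y_n ⇒ h·k2=z(1+9/13z)y_n
  y_{n+1}/y_n = 1 + 9/16z + 7/16z(1+9/13z) = 1 + z + 63/208z²
  ⇒ R(z) = 1 + z + 63/208z².

Find x<0 with |R(x)|<1.
x=-1.49: |R|=0.1824
R=1: x+63/208x²=0 ⇒ x=−208/63=-3.3016; min R=1−1/(4·63/208)=0.1746>−1
Confirm numerically:
  x=-3.059: |R|=0.77524 <1
  x=-2.296: |R|=0.30069 <1
  x=-2.029: |R|=0.21793 <1
  x=-3.866: |R|=1.66090 >1
  x=-3.854: |R|=1.64484 >1
  x=-3.427: |R|=1.13018 >1
So |R|<1 on (-3.3016, 0).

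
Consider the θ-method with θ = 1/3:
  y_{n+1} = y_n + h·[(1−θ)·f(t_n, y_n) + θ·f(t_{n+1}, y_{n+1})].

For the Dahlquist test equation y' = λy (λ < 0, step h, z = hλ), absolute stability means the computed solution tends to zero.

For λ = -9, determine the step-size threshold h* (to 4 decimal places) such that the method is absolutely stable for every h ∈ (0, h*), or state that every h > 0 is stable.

With y'=λy (z=hλ):
  y_{n+1} = y_n + z·[2/3·y_n + 1/3·y_{n+1}] ⇒ (1 − 1/3z)y_{n+1} = (1 + 2/3z)y_n
  ⇒ R(z) = (1 + 2/3z)/(1 − 1/3z).

Solve |R(x)|<1 on ℝ⁻.
x=-1.61: |R|=0.0477
R=−1: 1+2/3x = −1+1/3x ⇒ -1/3x=2 ⇒ x=2/(-1/3)=-6.0000
Confirm numerically:
  x=-5.356: |R|=0.92293 <1
  x=-4.325: |R|=0.77133 <1
  x=-3.582: |R|=0.63263 <1
  x=-3.006: |R|=0.50150 <1
  x=-6.364: |R|=1.03887 >1
  x=-6.326: |R|=1.03496 >1
  x=-6.294: |R|=1.03163 >1
So |R|<1 on (-6.0000, 0).

(-6.0000,0); λ=-9 ⇒ h* = (6)/9 = 0.6667.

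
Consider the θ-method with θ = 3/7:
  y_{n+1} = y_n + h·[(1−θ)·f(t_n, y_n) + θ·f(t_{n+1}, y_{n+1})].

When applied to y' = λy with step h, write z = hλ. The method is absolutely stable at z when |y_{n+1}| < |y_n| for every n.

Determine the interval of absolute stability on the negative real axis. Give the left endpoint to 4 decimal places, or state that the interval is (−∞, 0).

(-14.0000, 0).

Test eqn y'=λy, z=hλ:
  y_{n+1} = y_n + z·[4/7·y_n + 3/7·y_{n+1}] ⇒ (1 − 3/7z)y_{n+1} = (1 + 4/7z)y_n
  so R(z) = (1 + 4/7z)/(1 − 3/7z).

Find x<0 with |R(x)|<1.
x=-1.48: |R|=0.0944
R=−1: 1+4/7x = −1+3/7x ⇒ -1/7x=2 ⇒ x=2/(-1/7)=-14.0000
Confirm numerically:
  x=-13.964: |R|=0.99926 <1
  x=-10.146: |R|=0.89706 <1
  x=-7.817: |R|=0.79695 <1
  x=-14.494: |R|=1.00979 >1
  x=-14.151: |R|=1.00305 >1
  x=-14.128: |R|=1.00259 >1
Stable set (-14.0000, 0).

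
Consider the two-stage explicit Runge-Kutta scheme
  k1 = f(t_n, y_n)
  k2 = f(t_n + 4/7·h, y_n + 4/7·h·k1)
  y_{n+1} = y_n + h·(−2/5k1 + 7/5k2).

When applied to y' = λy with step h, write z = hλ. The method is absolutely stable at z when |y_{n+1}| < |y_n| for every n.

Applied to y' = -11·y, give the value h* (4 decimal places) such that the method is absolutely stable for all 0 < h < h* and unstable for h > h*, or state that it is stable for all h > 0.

Set f=λy, z=hλ:
  k1=λy_n ⇒ h·k1=z·y_n;  k2=λ(1+4/7z)y_n ⇒ h·k2=z(1+4/7z)y_n
  y_{n+1}/y_n = 1 − 2/5z + 7/5z(1+4/7z) = 1 + z + 4/5z²
  R(z) = 1 + z + 4/5z².

Find x<0 with |R(x)|<1.
x=-1.72: |R|=1.6467
R=1: x+4/5x²=0 ⇒ x=−5/4=-1.2500; min R=1−1/(4·4/5)=0.6875>−1
Confirm numerically:
  x=-0.972: |R|=0.78383 <1
  x=-0.849: |R|=0.72764 <1
  x=-0.778: |R|=0.70623 <1
  x=-0.691: |R|=0.69098 <1
  x=-1.455: |R|=1.23862 >1
  x=-1.340: |R|=1.09648 >1
  x=-1.279: |R|=1.02967 >1
Stable set (-1.2500, 0).

(-1.2500,0); λ=-11 ⇒ h* = (5/4)/11 = 0.1136.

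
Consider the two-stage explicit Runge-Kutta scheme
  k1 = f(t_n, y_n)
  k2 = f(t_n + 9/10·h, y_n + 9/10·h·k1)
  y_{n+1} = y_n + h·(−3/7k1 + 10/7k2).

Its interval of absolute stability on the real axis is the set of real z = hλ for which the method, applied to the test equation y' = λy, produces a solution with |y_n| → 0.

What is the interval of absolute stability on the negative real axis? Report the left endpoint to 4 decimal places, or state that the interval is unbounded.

On y'=λy, z=hλ:
  k1=λy_n ⇒ h·k1=z·y_n;  k2=λ(1+9/10z)y_n ⇒ h·k2=z(1+9/10z)y_n
  y_{n+1}/y_n = 1 − 3/7z + 10/7z(1+9/10z) = 1 + z + 9/7z²
  ⇒ R(z) = 1 + z + 9/7z².

Need |R(x)|<1, x<0.
x=-0.41: |R|=0.8061
R=1: x+9/7x²=0 ⇒ x=−7/9=-0.7778; min R=1−1/(4·9/7)=0.8056>−1
Confirm numerically:
  x=-0.560: |R|=0.84320 <1
  x=-0.487: |R|=0.81793 <1
  x=-0.466: |R|=0.81320 <1
  x=-1.177: |R|=1.60414 >1
  x=-0.952: |R|=1.21325 >1
  x=-0.917: |R|=1.16414 >1
Stable set (-0.7778, 0).

(-0.7778, 0).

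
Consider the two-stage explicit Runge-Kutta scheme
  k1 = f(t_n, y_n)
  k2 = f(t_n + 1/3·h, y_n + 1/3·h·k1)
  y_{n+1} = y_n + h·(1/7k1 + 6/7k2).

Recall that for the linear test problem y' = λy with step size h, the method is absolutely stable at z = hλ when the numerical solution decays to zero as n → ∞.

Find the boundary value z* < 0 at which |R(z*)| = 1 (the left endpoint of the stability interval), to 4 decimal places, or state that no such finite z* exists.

Set f=λy, z=hλ:
  k1=λy_n ⇒ h·k1=z·y_n;  k2=λ(1+1/3z)y_n ⇒ h·k2=z(1+1/3z)y_n
  y_{n+1}/y_n = 1 + 1/7z + 6/7z(1+1/3z) = 1 + z + 2/7z²
  R(z) = 1 + z + 2/7z².

Solve |R(x)|<1 on ℝ⁻.
x=-0.95: |R|=0.3079
R=1: x+2/7x²=0 ⇒ x=−7/2=-3.5000; min R=1−1/(4·2/7)=0.1250>−1
Confirm numerically:
  x=-3.454: |R|=0.95460 <1
  x=-3.249: |R|=0.76700 <1
  x=-3.098: |R|=0.64417 <1
  x=-3.666: |R|=1.17387 >1
  x=-3.608: |R|=1.11133 >1
Stable set (-3.5000, 0).

z* = -3.5000.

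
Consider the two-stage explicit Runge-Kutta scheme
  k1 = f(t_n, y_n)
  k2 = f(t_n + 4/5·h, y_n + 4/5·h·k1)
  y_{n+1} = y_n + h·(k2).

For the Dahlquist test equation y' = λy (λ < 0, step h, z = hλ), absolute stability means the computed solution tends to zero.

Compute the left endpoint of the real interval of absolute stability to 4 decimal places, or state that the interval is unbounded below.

left endpoint -1.2500.

Test eqn y'=λy, z=hλ:
  k1=λy_n ⇒ h·k1=z·y_n;  k2=λ(1+4/5z)y_n ⇒ h·k2=z(1+4/5z)y_n
  y_{n+1}/y_n = 1 + z(1+4/5z) = 1 + z + 4/5z²
  ⇒ R(z) = 1 + z + 4/5z².

Solve |R(x)|<1 on ℝ⁻.
x=-1.1: |R|=0.8680
R=1: x+4/5x²=0 ⇒ x=−5/4=-1.2500; min R=1−1/(4·4/5)=0.6875>−1
Confirm numerically:
  x=-0.784: |R|=0.70772 <1
  x=-0.758: |R|=0.70165 <1
  x=-0.690: |R|=0.69088 <1
  x=-0.604: |R|=0.68785 <1
  x=-1.756: |R|=1.71083 >1
  x=-1.510: |R|=1.31408 >1
Stable set (-1.2500, 0).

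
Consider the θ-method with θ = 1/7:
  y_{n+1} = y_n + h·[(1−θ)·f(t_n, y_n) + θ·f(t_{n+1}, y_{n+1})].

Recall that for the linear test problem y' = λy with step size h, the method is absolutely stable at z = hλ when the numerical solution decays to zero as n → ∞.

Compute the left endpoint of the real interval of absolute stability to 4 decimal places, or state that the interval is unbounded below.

left endpoint -2.8000.

Test eqn y'=λy, z=hλ:
  y_{n+1} = y_n + z·[6/7·y_n + 1/7·y_{n+1}] ⇒ (1 − 1/7z)y_{n+1} = (1 + 6/7z)y_n
  so R(z) = (1 + 6/7z)/(1 − 1/7z).

Solve |R(x)|<1 on ℝ⁻.
x=-1.75: |R|=0.4000
R=−1: 1+6/7x = −1+1/7x ⇒ -5/7x=2 ⇒ x=2/(-5/7)=-2.8000
Confirm numerically:
  x=-2.603: |R|=0.89743 <1
  x=-2.561: |R|=0.87501 <1
  x=-2.088: |R|=0.60827 <1
  x=-1.845: |R|=0.46015 <1
  x=-3.115: |R|=1.15571 >1
  x=-2.924: |R|=1.06247 >1
  x=-2.876: |R|=1.03848 >1
Interval (-2.8000, 0).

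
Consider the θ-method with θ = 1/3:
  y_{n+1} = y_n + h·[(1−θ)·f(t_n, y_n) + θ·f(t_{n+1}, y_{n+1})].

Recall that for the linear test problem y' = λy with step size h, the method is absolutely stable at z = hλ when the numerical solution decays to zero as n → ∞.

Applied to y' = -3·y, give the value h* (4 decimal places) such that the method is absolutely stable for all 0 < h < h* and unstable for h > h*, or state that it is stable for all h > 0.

On y'=λy, z=hλ:
  y_{n+1} = y_n + z·[2/3·y_n + 1/3·y_{n+1}] ⇒ (1 − 1/3z)y_{n+1} = (1 + 2/3z)y_n
  ⇒ R(z) = (1 + 2/3z)/(1 − 1/3z).

Boundary: |R(x)|=1, x<0.
x=-1.03: |R|=0.2333
R=−1: 1+2/3x = −1+1/3x ⇒ -1/3x=2 ⇒ x=2/(-1/3)=-6.0000
Confirm numerically:
  x=-5.616: |R|=0.95543 <1
  x=-4.491: |R|=0.79856 <1
  x=-3.237: |R|=0.55700 <1
  x=-2.621: |R|=0.39886 <1
  x=-6.482: |R|=1.05083 >1
  x=-6.312: |R|=1.03351 >1
  x=-6.124: |R|=1.01359 >1
Interval (-6.0000, 0).

(-6.0000,0); λ=-3 ⇒ h* = (6)/3 = 2.0000.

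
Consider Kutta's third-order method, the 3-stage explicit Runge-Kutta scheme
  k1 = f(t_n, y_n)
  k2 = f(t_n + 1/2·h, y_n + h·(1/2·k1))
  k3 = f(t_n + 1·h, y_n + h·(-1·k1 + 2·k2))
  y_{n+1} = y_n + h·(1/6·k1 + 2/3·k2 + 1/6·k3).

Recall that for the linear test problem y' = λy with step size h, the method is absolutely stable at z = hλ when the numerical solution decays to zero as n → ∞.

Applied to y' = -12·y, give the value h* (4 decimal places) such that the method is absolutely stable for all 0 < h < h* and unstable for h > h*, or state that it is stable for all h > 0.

On y'=λy, z=hλ:
  order 3, 3-stage ⇒ R(z)=1+z+z^2/2+z^3/6
  (e.g. R(-1.08)=0.29325, |R|=0.29325)

Need |R(x)|<1, x<0.
x=-1.08: |R|=0.2932
|R(-2.34)|=0.7377 |R(-1.83)|=0.1770 |R(-1.21)|=0.2268
Bisect:
  x_lo=-2.8166 |R|=1.5741  x_hi=-0.0991 |R|=0.9057
  mid=-1.45784 |R|=0.08842 →hi
  mid=-2.13722 |R|=0.48040 →hi
  mid=-2.47691 |R|=0.94204 →hi
  mid=-2.64675 |R|=1.23431 →lo
  mid=-2.56183 |R|=1.08254 →lo
  mid=-2.51937 |R|=1.01092 →lo
  mid=-2.49814 |R|=0.97614 →hi
  mid=-2.50875 |R|=0.99345 →hi
  mid=-2.51406 |R|=1.00216 →lo
  ...
  [-2.51290,-2.51273] ⇒ x*=-2.5127
Stable set (-2.5127, 0).

(-2.5127,0); λ=-12 ⇒ h* = 0.2094.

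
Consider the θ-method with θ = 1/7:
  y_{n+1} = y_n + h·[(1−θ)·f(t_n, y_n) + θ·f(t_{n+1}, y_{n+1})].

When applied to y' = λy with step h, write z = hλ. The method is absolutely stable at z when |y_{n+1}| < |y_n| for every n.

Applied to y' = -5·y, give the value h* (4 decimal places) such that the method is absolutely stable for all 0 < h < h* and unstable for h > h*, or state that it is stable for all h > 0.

(-2.8000,0); λ=-5 ⇒ h* = (14/5)/5 = 0.5600.

Test eqn y'=λy, z=hλ:
  y_{n+1} = y_n + z·[6/7·y_n + 1/7·y_{n+1}] ⇒ (1 − 1/7z)y_{n+1} = (1 + 6/7z)y_n
  R(z) = (1 + 6/7z)/(1 − 1/7z).

Need |R(x)|<1, x<0.
x=-1.49: |R|=0.2285
R=−1: 1+6/7x = −1+1/7x ⇒ -5/7x=2 ⇒ x=2/(-5/7)=-2.8000
Confirm numerically:
  x=-2.358: |R|=0.76384 <1
  x=-2.223: |R|=0.68720 <1
  x=-1.781: |R|=0.41977 <1
  x=-1.543: |R|=0.26431 <1
  x=-3.375: |R|=1.27711 >1
  x=-3.262: |R|=1.22510 >1
  x=-3.077: |R|=1.13744 >1
Stable set (-2.8000, 0).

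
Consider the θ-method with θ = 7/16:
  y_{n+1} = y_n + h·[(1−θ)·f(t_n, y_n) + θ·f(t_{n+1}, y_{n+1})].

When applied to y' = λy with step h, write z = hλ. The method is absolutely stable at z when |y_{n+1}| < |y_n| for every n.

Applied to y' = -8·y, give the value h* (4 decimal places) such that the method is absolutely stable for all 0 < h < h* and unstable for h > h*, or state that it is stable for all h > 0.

(-16.0000,0); λ=-8 ⇒ h* = (16)/8 = 2.0000.

Set f=λy, z=hλ:
  y_{n+1} = y_n + z·[9/16·y_n + 7/16·y_{n+1}] ⇒ (1 − 7/16z)y_{n+1} = (1 + 9/16z)y_n
  Hence R(z) = (1 + 9/16z)/(1 − 7/16z).

Find x<0 with |R(x)|<1.
x=-1.67: |R|=0.0350
R=−1: 1+9/16x = −1+7/16x ⇒ -1/8x=2 ⇒ x=2/(-1/8)=-16.0000
Confirm numerically:
  x=-12.024: |R|=0.92061 <1
  x=-8.239: |R|=0.78931 <1
  x=-7.536: |R|=0.75378 <1
  x=-16.236: |R|=1.00364 >1
  x=-16.069: |R|=1.00107 >1
So |R|<1 on (-16.0000, 0).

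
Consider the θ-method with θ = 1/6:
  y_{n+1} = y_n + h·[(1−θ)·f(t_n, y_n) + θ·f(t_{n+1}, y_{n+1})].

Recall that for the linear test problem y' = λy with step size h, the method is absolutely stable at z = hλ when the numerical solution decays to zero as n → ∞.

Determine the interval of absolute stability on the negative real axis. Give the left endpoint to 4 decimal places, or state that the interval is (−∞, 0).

Set f=λy, z=hλ:
  y_{n+1} = y_n + z·[5/6·y_n + 1/6·y_{n+1}] ⇒ (1 − 1/6z)y_{n+1} = (1 + 5/6z)y_n
  Hence R(z) = (1 + 5/6z)/(1 − 1/6z).

Need |R(x)|<1, x<0.
x=-0.5: |R|=0.5385
R=−1: 1+5/6x = −1+1/6x ⇒ -2/3x=2 ⇒ x=2/(-2/3)=-3.0000
Confirm numerically:
  x=-2.338: |R|=0.68242 <1
  x=-2.332: |R|=0.67931 <1
  x=-2.192: |R|=0.60547 <1
  x=-2.071: |R|=0.53959 <1
  x=-3.530: |R|=1.22246 >1
  x=-3.215: |R|=1.09333 >1
So |R|<1 on (-3.0000, 0).

z∈(-3.0000,0).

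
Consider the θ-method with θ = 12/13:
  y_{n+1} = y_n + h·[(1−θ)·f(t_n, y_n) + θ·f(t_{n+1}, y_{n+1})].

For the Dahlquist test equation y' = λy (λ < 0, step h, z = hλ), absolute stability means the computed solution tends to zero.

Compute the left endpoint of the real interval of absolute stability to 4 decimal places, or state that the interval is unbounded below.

interval (−∞, 0).

Test eqn y'=λy, z=hλ:
  y_{n+1} = y_n + z·[1/13·y_n + 12/13·y_{n+1}] ⇒ (1 − 12/13z)y_{n+1} = (1 + 1/13z)y_n
  Hence R(z) = (1 + 1/13z)/(1 − 12/13z).

Boundary: |R(x)|=1, x<0.
x=-0.63: |R|=0.6017
x=-2: |R|=0.2973
x=-10: |R|=0.0226
x=-100: |R|=0.0717
θ=12/13≥1/2 ⇒ |1+1/13x|<|1−12/13x| ∀x<0 ⇒ unbounded interval.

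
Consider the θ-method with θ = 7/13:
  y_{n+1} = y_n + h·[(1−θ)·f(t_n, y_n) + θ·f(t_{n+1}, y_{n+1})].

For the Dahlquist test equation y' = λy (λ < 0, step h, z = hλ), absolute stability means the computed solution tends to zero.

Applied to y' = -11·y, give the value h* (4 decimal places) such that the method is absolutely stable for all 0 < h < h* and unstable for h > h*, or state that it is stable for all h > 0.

unbounded; (−∞, 0). Any h>0 works for λ=-11.

Test eqn y'=λy, z=hλ:
  y_{n+1} = y_n + z·[6/13·y_n + 7/13·y_{n+1}] ⇒ (1 − 7/13z)y_{n+1} = (1 + 6/13z)y_n
  Hence R(z) = (1 + 6/13z)/(1 − 7/13z).

Need |R(x)|<1, x<0.
x=-1.23: |R|=0.2601
x=-2: |R|=0.0370
x=-10: |R|=0.5663
x=-100: |R|=0.8233
θ=7/13≥1/2 ⇒ |1+6/13x|<|1−7/13x| ∀x<0 ⇒ interval (−∞,0).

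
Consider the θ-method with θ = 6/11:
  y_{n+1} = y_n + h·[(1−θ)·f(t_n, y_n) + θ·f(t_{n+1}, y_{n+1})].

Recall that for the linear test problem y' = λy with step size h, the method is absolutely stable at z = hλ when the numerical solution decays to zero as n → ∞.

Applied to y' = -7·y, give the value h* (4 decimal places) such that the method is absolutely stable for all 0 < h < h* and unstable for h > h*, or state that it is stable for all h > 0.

On y'=λy, z=hλ:
  y_{n+1} = y_n + z·[5/11·y_n + 6/11·y_{n+1}] ⇒ (1 − 6/11z)y_{n+1} = (1 + 5/11z)y_n
  so R(z) = (1 + 5/11z)/(1 − 6/11z).

Need |R(x)|<1, x<0.
x=-1.27: |R|=0.2497
x=-2: |R|=0.0435
x=-10: |R|=0.5493
x=-100: |R|=0.8003
θ=6/11≥1/2 ⇒ |1+5/11x|<|1−6/11x| ∀x<0 ⇒ interval (−∞,0).

unbounded; (−∞, 0). Any h>0 works for λ=-7.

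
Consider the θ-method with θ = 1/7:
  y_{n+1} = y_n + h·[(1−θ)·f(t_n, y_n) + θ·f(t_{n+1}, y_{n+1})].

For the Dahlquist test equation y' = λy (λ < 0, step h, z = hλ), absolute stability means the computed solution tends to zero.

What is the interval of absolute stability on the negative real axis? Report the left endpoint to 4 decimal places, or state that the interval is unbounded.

Test eqn y'=λy, z=hλ:
  y_{n+1} = y_n + z·[6/7·y_n + 1/7·y_{n+1}] ⇒ (1 − 1/7z)y_{n+1} = (1 + 6/7z)y_n
  so R(z) = (1 + 6/7z)/(1 − 1/7z).

Solve |R(x)|<1 on ℝ⁻.
x=-1.34: |R|=0.1247
R=−1: 1+6/7x = −1+1/7x ⇒ -5/7x=2 ⇒ x=2/(-5/7)=-2.8000
Confirm numerically:
  x=-2.210: |R|=0.67970 <1
  x=-1.364: |R|=0.14156 <1
  x=-1.143: |R|=0.01744 <1
  x=-3.228: |R|=1.20923 >1
  x=-3.127: |R|=1.16145 >1
Interval (-2.8000, 0).

z∈(-2.8000,0).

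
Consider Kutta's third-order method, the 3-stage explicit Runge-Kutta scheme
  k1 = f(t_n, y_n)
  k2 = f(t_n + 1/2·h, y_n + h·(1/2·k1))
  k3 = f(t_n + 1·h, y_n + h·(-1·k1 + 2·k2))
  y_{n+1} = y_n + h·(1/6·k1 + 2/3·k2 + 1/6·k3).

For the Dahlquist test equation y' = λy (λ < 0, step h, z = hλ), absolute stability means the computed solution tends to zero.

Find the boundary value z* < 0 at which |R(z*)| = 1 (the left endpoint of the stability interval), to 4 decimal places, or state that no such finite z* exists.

z* = -2.5127.

Test eqn y'=λy, z=hλ:
  order 3, 3-stage ⇒ R(z)=1+z+z^2/2+z^3/6
  (e.g. R(-0.83)=0.41915, |R|=0.41915)

Boundary: |R(x)|=1, x<0.
x=-0.83: |R|=0.4192
|R(-1.81)|=0.1602 |R(-1.26)|=0.2004 |R(-1.1)|=0.2832
Bisect:
  x_lo=-3.1592 |R|=2.4240  x_hi=-0.0852 |R|=0.9184
  mid=-1.62218 |R|=0.01790 →hi
  mid=-2.39069 |R|=0.81028 →hi
  mid=-2.77495 |R|=1.48611 →lo
  mid=-2.58282 |R|=1.11899 →lo
  mid=-2.48676 |R|=0.95777 →hi
  mid=-2.53479 |R|=1.03661 →lo
  mid=-2.51077 |R|=0.99676 →hi
  mid=-2.52278 |R|=1.01657 →lo
  mid=-2.51677 |R|=1.00664 →lo
  ...
  [-2.51283,-2.51265] ⇒ x*=-2.5127
So |R|<1 on (-2.5127, 0).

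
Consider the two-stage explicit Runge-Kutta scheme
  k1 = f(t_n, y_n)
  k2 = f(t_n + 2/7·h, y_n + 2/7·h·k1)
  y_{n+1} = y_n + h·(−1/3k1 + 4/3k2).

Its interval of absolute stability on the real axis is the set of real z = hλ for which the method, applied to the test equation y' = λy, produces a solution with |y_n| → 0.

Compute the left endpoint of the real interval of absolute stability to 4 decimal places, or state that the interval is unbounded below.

With y'=λy (z=hλ):
  k1=λy_n ⇒ h·k1=z·y_n;  k2=λ(1+2/7z)y_n ⇒ h·k2=z(1+2/7z)y_n
  y_{n+1}/y_n = 1 − 1/3z + 4/3z(1+2/7z) = 1 + z + 8/21z²
  ⇒ R(z) = 1 + z + 8/21z².

Solve |R(x)|<1 on ℝ⁻.
x=-0.45: |R|=0.6271
R=1: x+8/21x²=0 ⇒ x=−21/8=-2.6250; min R=1−1/(4·8/21)=0.3438>−1
Confirm numerically:
  x=-1.511: |R|=0.35876 <1
  x=-1.259: |R|=0.34484 <1
  x=-1.097: |R|=0.36144 <1
  x=-2.912: |R|=1.31838 >1
  x=-2.759: |R|=1.14084 >1
  x=-2.661: |R|=1.03649 >1
Interval (-2.6250, 0).

left endpoint -2.6250.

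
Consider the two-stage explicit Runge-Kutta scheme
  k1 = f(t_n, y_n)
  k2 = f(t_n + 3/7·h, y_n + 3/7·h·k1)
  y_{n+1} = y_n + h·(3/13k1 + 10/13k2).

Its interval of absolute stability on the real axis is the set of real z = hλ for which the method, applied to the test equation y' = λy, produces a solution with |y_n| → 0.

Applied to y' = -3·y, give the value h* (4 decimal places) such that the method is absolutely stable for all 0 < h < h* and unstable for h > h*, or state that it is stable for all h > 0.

(-3.0333,0); λ=-3 ⇒ h* = (91/30)/3 = 1.0111.

On y'=λy, z=hλ:
  k1=λy_n ⇒ h·k1=z·y_n;  k2=λ(1+3/7z)y_n ⇒ h·k2=z(1+3/7z)y_n
  y_{n+1}/y_n = 1 + 3/13z + 10/13z(1+3/7z) = 1 + z + 30/91z²
  Hence R(z) = 1 + z + 30/91z².

Solve |R(x)|<1 on ℝ⁻.
x=-0.97: |R|=0.3402
R=1: x+30/91x²=0 ⇒ x=−91/30=-3.0333; min R=1−1/(4·30/91)=0.2417>−1
Confirm numerically:
  x=-2.858: |R|=0.83480 <1
  x=-2.846: |R|=0.82424 <1
  x=-2.336: |R|=0.46298 <1
  x=-1.969: |R|=0.30912 <1
  x=-3.079: |R|=1.04635 >1
  x=-3.065: |R|=1.03200 >1
Stable set (-3.0333, 0).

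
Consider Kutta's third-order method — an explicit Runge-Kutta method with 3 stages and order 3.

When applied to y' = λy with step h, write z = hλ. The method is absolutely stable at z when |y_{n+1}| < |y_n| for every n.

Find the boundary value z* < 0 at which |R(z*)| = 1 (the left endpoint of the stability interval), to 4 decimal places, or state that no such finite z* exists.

left endpoint -2.5127.

On y'=λy, z=hλ:
  order 3, 3-stage ⇒ R(z)=1+z+z^2/2+z^3/6
  (e.g. R(-0.75)=0.46094, |R|=0.46094)

Need |R(x)|<1, x<0.
x=-0.75: |R|=0.4609
|R(-2.82)|=1.5814 |R(-2.62)|=1.1853 |R(-2.19)|=0.5425
Bisect:
  x_lo=-3.1790 |R|=2.4805  x_hi=-0.1691 |R|=0.8444
  mid=-1.67406 |R|=0.05474 →hi
  mid=-2.42654 |R|=0.86377 →hi
  mid=-2.80278 |R|=1.54456 →lo
  mid=-2.61466 |R|=1.17559 →lo
  mid=-2.52060 |R|=1.01296 →lo
  mid=-2.47357 |R|=0.93673 →hi
  mid=-2.49708 |R|=0.97443 →hi
  ...
  [-2.51288,-2.51270] ⇒ x*=-2.5127
Interval (-2.5127, 0).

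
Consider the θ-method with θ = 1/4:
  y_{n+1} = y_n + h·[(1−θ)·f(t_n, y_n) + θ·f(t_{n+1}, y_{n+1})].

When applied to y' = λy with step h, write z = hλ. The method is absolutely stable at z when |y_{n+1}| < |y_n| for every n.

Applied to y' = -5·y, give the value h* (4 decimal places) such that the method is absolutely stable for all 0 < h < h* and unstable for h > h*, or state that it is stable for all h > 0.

(-4.0000,0); λ=-5 ⇒ h* = (4)/5 = 0.8000.

Test eqn y'=λy, z=hλ:
  y_{n+1} = y_n + z·[3/4·y_n + 1/4·y_{n+1}] ⇒ (1 − 1/4z)y_{n+1} = (1 + 3/4z)y_n
  Hence R(z) = (1 + 3/4z)/(1 − 1/4z).

Need |R(x)|<1, x<0.
x=-1.17: |R|=0.0948
R=−1: 1+3/4x = −1+1/4x ⇒ -1/2x=2 ⇒ x=2/(-1/2)=-4.0000
Confirm numerically:
  x=-3.593: |R|=0.89280 <1
  x=-3.194: |R|=0.77592 <1
  x=-2.683: |R|=0.60587 <1
  x=-2.576: |R|=0.56691 <1
  x=-4.424: |R|=1.10066 >1
  x=-4.389: |R|=1.09274 >1
So |R|<1 on (-4.0000, 0).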